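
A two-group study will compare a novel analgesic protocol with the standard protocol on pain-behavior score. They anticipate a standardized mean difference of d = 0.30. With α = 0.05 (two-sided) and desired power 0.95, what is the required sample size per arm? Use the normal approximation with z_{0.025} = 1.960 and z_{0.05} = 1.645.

n = 289 per group

For two independent groups with equal n: n = 2·((z_{α/2} + z_β) / d)².
z_{α/2} + z_β = 1.960 + 1.645 = 3.605.
n = 2 × (3.605 / 0.30)² = 2 × 12.017² = 2 × 144.40 = 288.8.
Round up to the next whole participant.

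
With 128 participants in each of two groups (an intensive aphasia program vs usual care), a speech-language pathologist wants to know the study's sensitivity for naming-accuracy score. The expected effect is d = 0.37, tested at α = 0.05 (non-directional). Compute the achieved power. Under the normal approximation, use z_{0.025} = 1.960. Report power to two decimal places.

For two equal groups, power = Φ(d·√(n/2) − z_{α/2}).
d·√(n/2) = 0.37 × √(128/2) = 0.37 × 8.000 = 2.960.
z_β = 2.960 − 1.960 = 1.000.
Power = Φ(1.000) = 0.841.

power ≈ 0.84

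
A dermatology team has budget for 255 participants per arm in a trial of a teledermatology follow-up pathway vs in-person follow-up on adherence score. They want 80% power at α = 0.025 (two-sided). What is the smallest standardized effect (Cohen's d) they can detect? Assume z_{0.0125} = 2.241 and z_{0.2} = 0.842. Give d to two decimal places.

For two independent groups of n = 255 each: d_min = (z_{α/2} + z_β)·√(2/n).
z-sum = 2.241 + 0.842 = 3.083.
d_min = 3.083 × √(2/255) = 3.083 × 0.0886 = 0.273.

d_min ≈ 0.27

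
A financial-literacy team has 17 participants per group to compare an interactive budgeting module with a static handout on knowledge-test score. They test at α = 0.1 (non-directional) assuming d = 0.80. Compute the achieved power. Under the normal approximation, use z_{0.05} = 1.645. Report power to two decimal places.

For two equal groups, power = Φ(d·√(n/2) − z_{α/2}).
d·√(n/2) = 0.80 × √(17/2) = 0.80 × 2.915 = 2.332.
z_β = 2.332 − 1.645 = 0.687.
Power = Φ(0.687) = 0.754.

power ≈ 0.75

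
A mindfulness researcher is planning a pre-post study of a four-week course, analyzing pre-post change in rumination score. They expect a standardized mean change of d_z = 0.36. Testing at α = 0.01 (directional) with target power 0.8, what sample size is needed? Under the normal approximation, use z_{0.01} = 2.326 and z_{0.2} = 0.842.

For a paired (one-sample on differences) test: n = ((z_{α} + z_β) / d)².
z_{α} + z_β = 2.326 + 0.842 = 3.168.
n = (3.168 / 0.36)² = 8.800² = 77.44.
Round up.

n = 78 pairs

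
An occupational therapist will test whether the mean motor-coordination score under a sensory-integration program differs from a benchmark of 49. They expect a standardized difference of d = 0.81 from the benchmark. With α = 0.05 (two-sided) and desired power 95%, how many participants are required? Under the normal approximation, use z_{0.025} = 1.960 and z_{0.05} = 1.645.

For a one-sample test: n = ((z_{α/2} + z_β) / d)².
z_{α/2} + z_β = 1.960 + 1.645 = 3.605.
n = (3.605 / 0.81)² = 4.451² = 19.81.
Round up.

n = 20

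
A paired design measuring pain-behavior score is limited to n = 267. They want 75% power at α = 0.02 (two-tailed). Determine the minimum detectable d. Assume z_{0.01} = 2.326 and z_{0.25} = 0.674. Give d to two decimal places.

d_min ≈ 0.18

For a single sample (or paired design) of n = 267: d_min = (z_{α/2} + z_β)/√n.
z-sum = 2.326 + 0.674 = 3.000.
d_min = 3.000 / √267 = 3.000 / 16.340 = 0.184.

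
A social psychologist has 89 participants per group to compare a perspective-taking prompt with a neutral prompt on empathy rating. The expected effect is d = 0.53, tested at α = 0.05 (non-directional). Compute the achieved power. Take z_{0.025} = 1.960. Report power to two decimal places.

power ≈ 0.94

For two equal groups, power = Φ(d·√(n/2) − z_{α/2}).
d·√(n/2) = 0.53 × √(89/2) = 0.53 × 6.671 = 3.536.
z_β = 3.536 − 1.960 = 1.576.
Power = Φ(1.576) = 0.942.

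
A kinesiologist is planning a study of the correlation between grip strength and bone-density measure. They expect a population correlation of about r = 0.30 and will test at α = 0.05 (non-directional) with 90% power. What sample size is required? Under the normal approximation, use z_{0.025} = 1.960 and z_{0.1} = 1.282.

n = 113

Fisher's z: C = ½·ln((1+r)/(1−r)) = ½·ln(1.8571) = 0.3095.
n = ((z_{α/2} + z_β)/C)² + 3.
(1.960 + 1.282) / 0.3095 = 3.242 / 0.3095 = 10.475.
n = 10.475² + 3 = 109.72 + 3 = 112.7.
Round up.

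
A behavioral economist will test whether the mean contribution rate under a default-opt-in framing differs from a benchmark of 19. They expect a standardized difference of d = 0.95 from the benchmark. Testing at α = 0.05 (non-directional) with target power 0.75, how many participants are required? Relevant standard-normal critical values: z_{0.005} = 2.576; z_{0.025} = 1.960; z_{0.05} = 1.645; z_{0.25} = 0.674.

n = 8

For a one-sample test: n = ((z_{α/2} + z_β) / d)².
z_{α/2} + z_β = 1.960 + 0.674 = 2.634.
n = (2.634 / 0.95)² = 2.773² = 7.69.
Round up.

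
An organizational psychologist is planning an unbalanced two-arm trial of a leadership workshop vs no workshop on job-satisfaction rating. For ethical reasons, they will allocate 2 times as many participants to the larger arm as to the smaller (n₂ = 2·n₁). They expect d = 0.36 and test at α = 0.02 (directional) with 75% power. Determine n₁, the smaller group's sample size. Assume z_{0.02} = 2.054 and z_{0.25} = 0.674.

n₁ = 87

With allocation ratio k = n₂/n₁ = 2, Var(x̄₁−x̄₂) = σ²(1/n₁ + 1/(k·n₁)) = σ²·(k+1)/(k·n₁).
So n₁ = (1 + 1/k)·((z_{α} + z_β)/d)² = 1.500 × (2.728/0.36)².
n₁ = 1.500 × 57.42 = 86.1.
Round up: n₁ = 87, giving n₂ = 2 × 87 = 174.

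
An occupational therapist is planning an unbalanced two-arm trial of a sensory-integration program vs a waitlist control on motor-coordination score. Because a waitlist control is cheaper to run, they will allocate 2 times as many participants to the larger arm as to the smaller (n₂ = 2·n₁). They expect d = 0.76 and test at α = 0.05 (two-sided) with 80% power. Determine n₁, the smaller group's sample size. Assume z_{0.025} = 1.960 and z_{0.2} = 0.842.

n₁ = 21

With allocation ratio k = n₂/n₁ = 2, Var(x̄₁−x̄₂) = σ²(1/n₁ + 1/(k·n₁)) = σ²·(k+1)/(k·n₁).
So n₁ = (1 + 1/k)·((z_{α/2} + z_β)/d)² = 1.500 × (2.802/0.76)².
n₁ = 1.500 × 13.59 = 20.4.
Round up: n₁ = 21, giving n₂ = 2 × 21 = 42.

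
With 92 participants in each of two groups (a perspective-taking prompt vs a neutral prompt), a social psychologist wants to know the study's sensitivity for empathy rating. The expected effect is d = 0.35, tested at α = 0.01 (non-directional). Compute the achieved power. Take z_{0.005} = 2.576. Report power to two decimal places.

power ≈ 0.42

For two equal groups, power = Φ(d·√(n/2) − z_{α/2}).
d·√(n/2) = 0.35 × √(92/2) = 0.35 × 6.782 = 2.374.
z_β = 2.374 − 2.576 = -0.202.
Power = Φ(-0.202) = 0.420.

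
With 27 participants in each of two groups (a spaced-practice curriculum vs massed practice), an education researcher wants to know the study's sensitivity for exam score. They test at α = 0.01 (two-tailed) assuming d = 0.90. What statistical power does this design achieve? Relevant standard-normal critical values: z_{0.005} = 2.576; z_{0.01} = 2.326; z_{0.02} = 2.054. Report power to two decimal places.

power ≈ 0.77

For two equal groups, power = Φ(d·√(n/2) − z_{α/2}).
d·√(n/2) = 0.90 × √(27/2) = 0.90 × 3.674 = 3.307.
z_β = 3.307 − 2.576 = 0.731.
Power = Φ(0.731) = 0.768.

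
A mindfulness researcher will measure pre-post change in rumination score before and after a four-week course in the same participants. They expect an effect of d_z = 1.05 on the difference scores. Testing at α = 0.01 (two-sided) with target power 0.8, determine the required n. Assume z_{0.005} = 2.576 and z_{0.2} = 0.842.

n = 11 pairs

For a paired (one-sample on differences) test: n = ((z_{α/2} + z_β) / d)².
z_{α/2} + z_β = 2.576 + 0.842 = 3.418.
n = (3.418 / 1.05)² = 3.255² = 10.60.
Round up.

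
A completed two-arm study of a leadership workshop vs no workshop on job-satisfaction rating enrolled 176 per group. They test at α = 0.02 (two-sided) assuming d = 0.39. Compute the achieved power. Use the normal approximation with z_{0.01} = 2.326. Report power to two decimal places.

For two equal groups, power = Φ(d·√(n/2) − z_{α/2}).
d·√(n/2) = 0.39 × √(176/2) = 0.39 × 9.381 = 3.659.
z_β = 3.659 − 2.326 = 1.333.
Power = Φ(1.333) = 0.909.

power ≈ 0.91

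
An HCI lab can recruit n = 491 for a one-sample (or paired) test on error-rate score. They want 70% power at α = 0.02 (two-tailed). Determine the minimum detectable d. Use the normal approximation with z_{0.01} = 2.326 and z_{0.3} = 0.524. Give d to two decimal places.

d_min ≈ 0.13

For a single sample (or paired design) of n = 491: d_min = (z_{α/2} + z_β)/√n.
z-sum = 2.326 + 0.524 = 2.850.
d_min = 2.850 / √491 = 2.850 / 22.159 = 0.129.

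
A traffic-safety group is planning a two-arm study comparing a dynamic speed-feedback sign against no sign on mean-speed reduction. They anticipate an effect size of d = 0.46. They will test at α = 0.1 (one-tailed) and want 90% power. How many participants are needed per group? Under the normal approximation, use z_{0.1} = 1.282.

n = 63 per group

For two independent groups with equal n: n = 2·((z_{α} + z_β) / d)².
z_{α} + z_β = 1.282 + 1.282 = 2.564.
n = 2 × (2.564 / 0.46)² = 2 × 5.574² = 2 × 31.07 = 62.1.
Round up to the next whole participant.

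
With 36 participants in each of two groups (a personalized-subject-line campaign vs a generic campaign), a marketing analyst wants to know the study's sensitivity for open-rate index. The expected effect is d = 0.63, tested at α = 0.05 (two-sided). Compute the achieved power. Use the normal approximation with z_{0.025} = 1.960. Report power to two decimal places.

power ≈ 0.76

For two equal groups, power = Φ(d·√(n/2) − z_{α/2}).
d·√(n/2) = 0.63 × √(36/2) = 0.63 × 4.243 = 2.673.
z_β = 2.673 − 1.960 = 0.713.
Power = Φ(0.713) = 0.762.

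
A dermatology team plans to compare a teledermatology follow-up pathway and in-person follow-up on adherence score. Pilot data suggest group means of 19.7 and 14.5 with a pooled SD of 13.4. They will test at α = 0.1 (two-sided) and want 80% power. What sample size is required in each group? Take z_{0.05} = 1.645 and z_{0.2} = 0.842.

Cohen's d = |M₁ − M₂| / SD_pooled = |19.7 − 14.5| / 13.4 = 5.2 / 13.4 = 0.388.
For two independent groups with equal n: n = 2·((z_{α/2} + z_β) / d)².
z_{α/2} + z_β = 1.645 + 0.842 = 2.487.
n = 2 × (2.487 / 0.388)² = 2 × 6.410² = 2 × 41.09 = 82.2.
Round up to the next whole participant.

n = 83 per group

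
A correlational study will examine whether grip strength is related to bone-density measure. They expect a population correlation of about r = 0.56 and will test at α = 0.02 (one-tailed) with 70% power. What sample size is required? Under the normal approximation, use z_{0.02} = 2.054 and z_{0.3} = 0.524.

Fisher's z: C = ½·ln((1+r)/(1−r)) = ½·ln(3.5455) = 0.6328.
n = ((z_{α} + z_β)/C)² + 3.
(2.054 + 0.524) / 0.6328 = 2.578 / 0.6328 = 4.074.
n = 4.074² + 3 = 16.60 + 3 = 19.6.
Round up.

n = 20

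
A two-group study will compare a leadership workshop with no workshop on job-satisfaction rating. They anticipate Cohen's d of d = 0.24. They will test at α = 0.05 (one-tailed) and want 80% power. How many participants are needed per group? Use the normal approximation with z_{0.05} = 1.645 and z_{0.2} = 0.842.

n = 215 per group

For two independent groups with equal n: n = 2·((z_{α} + z_β) / d)².
z_{α} + z_β = 1.645 + 0.842 = 2.487.
n = 2 × (2.487 / 0.24)² = 2 × 10.363² = 2 × 107.38 = 214.8.
Round up to the next whole participant.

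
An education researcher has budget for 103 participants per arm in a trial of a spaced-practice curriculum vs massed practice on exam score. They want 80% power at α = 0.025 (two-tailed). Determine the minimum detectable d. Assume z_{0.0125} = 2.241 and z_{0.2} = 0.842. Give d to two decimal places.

d_min ≈ 0.43

For two independent groups of n = 103 each: d_min = (z_{α/2} + z_β)·√(2/n).
z-sum = 2.241 + 0.842 = 3.083.
d_min = 3.083 × √(2/103) = 3.083 × 0.1393 = 0.430.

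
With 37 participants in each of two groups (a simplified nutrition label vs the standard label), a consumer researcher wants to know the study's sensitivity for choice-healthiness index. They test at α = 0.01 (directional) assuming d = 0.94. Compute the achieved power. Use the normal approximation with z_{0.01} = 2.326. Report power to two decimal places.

For two equal groups, power = Φ(d·√(n/2) − z_{α}).
d·√(n/2) = 0.94 × √(37/2) = 0.94 × 4.301 = 4.043.
z_β = 4.043 − 2.326 = 1.717.
Power = Φ(1.717) = 0.957.

power ≈ 0.96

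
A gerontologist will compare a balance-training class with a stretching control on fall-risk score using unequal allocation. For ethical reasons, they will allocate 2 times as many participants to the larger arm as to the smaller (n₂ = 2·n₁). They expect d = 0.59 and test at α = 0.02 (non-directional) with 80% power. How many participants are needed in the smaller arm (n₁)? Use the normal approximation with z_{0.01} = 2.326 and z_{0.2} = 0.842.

With allocation ratio k = n₂/n₁ = 2, Var(x̄₁−x̄₂) = σ²(1/n₁ + 1/(k·n₁)) = σ²·(k+1)/(k·n₁).
So n₁ = (1 + 1/k)·((z_{α/2} + z_β)/d)² = 1.500 × (3.168/0.59)².
n₁ = 1.500 × 28.83 = 43.2.
Round up: n₁ = 44, giving n₂ = 2 × 44 = 88.

n₁ = 44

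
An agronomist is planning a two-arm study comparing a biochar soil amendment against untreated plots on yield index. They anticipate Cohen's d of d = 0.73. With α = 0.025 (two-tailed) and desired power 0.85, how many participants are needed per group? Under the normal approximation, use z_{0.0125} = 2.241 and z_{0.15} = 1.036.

For two independent groups with equal n: n = 2·((z_{α/2} + z_β) / d)².
z_{α/2} + z_β = 2.241 + 1.036 = 3.277.
n = 2 × (3.277 / 0.73)² = 2 × 4.489² = 2 × 20.15 = 40.3.
Round up to the next whole participant.

n = 41 per group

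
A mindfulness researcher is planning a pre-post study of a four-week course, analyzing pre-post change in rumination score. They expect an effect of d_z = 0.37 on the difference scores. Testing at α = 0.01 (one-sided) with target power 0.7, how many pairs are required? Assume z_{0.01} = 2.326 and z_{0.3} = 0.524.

For a paired (one-sample on differences) test: n = ((z_{α} + z_β) / d)².
z_{α} + z_β = 2.326 + 0.524 = 2.850.
n = (2.850 / 0.37)² = 7.703² = 59.33.
Round up.

n = 60 pairs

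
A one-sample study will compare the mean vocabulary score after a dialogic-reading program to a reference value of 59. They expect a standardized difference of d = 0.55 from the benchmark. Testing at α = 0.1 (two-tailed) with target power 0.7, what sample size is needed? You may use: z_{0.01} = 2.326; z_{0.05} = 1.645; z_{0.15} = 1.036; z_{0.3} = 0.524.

For a one-sample test: n = ((z_{α/2} + z_β) / d)².
z_{α/2} + z_β = 1.645 + 0.524 = 2.169.
n = (2.169 / 0.55)² = 3.944² = 15.55.
Round up.

n = 16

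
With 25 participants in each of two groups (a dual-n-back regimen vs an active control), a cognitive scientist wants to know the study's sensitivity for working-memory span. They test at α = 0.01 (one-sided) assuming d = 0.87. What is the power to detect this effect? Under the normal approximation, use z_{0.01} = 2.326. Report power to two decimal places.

For two equal groups, power = Φ(d·√(n/2) − z_{α}).
d·√(n/2) = 0.87 × √(25/2) = 0.87 × 3.536 = 3.076.
z_β = 3.076 − 2.326 = 0.750.
Power = Φ(0.750) = 0.773.

power ≈ 0.77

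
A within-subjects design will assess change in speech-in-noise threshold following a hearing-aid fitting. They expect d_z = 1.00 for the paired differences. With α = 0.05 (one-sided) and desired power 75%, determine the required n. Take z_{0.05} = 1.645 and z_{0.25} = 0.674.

For a paired (one-sample on differences) test: n = ((z_{α} + z_β) / d)².
z_{α} + z_β = 1.645 + 0.674 = 2.319.
n = (2.319 / 1.00)² = 2.319² = 5.38.
Round up.

n = 6 pairs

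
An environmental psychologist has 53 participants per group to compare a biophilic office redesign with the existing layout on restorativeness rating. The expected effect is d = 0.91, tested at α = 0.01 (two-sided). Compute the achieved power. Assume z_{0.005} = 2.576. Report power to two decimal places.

power ≈ 0.98

For two equal groups, power = Φ(d·√(n/2) − z_{α/2}).
d·√(n/2) = 0.91 × √(53/2) = 0.91 × 5.148 = 4.685.
z_β = 4.685 − 2.576 = 2.109.
Power = Φ(2.109) = 0.983.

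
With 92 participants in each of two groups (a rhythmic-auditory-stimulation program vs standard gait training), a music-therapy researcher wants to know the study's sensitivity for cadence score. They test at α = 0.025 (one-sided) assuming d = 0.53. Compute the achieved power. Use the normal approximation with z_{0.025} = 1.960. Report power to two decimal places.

For two equal groups, power = Φ(d·√(n/2) − z_{α}).
d·√(n/2) = 0.53 × √(92/2) = 0.53 × 6.782 = 3.595.
z_β = 3.595 − 1.960 = 1.635.
Power = Φ(1.635) = 0.949.

power ≈ 0.95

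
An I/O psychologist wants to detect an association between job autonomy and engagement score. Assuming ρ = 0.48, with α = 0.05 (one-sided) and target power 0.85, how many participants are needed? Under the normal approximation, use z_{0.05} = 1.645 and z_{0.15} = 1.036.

n = 30

Fisher's z: C = ½·ln((1+r)/(1−r)) = ½·ln(2.8462) = 0.5230.
n = ((z_{α} + z_β)/C)² + 3.
(1.645 + 1.036) / 0.5230 = 2.681 / 0.5230 = 5.126.
n = 5.126² + 3 = 26.28 + 3 = 29.3.
Round up.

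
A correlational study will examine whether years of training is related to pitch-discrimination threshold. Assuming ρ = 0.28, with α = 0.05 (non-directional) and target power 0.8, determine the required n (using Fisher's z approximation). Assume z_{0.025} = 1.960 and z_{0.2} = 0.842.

n = 98

Fisher's z: C = ½·ln((1+r)/(1−r)) = ½·ln(1.7778) = 0.2877.
n = ((z_{α/2} + z_β)/C)² + 3.
(1.960 + 0.842) / 0.2877 = 2.802 / 0.2877 = 9.739.
n = 9.739² + 3 = 94.85 + 3 = 97.9.
Round up.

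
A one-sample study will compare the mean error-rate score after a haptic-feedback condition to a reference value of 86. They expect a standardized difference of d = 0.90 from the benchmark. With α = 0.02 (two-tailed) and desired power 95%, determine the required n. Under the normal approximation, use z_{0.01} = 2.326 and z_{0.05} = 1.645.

n = 20

For a one-sample test: n = ((z_{α/2} + z_β) / d)².
z_{α/2} + z_β = 2.326 + 1.645 = 3.971.
n = (3.971 / 0.90)² = 4.412² = 19.47.
Round up.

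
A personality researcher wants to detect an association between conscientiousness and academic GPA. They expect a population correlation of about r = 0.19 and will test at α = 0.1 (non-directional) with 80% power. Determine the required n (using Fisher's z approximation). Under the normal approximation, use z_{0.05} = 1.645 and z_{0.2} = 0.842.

n = 171

Fisher's z: C = ½·ln((1+r)/(1−r)) = ½·ln(1.4691) = 0.1923.
n = ((z_{α/2} + z_β)/C)² + 3.
(1.645 + 0.842) / 0.1923 = 2.487 / 0.1923 = 12.933.
n = 12.933² + 3 = 167.26 + 3 = 170.3.
Round up.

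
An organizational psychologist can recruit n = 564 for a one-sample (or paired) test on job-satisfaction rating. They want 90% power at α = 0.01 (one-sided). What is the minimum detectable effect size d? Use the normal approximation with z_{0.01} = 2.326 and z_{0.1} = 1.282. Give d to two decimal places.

For a single sample (or paired design) of n = 564: d_min = (z_{α} + z_β)/√n.
z-sum = 2.326 + 1.282 = 3.608.
d_min = 3.608 / √564 = 3.608 / 23.749 = 0.152.

d_min ≈ 0.15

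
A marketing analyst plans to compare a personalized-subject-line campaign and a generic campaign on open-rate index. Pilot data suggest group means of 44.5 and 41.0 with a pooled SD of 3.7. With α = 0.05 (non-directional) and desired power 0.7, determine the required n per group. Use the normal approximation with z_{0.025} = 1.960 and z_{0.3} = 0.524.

n = 14 per group

Cohen's d = |M₁ − M₂| / SD_pooled = |44.5 − 41.0| / 3.7 = 3.5 / 3.7 = 0.946.
For two independent groups with equal n: n = 2·((z_{α/2} + z_β) / d)².
z_{α/2} + z_β = 1.960 + 0.524 = 2.484.
n = 2 × (2.484 / 0.946)² = 2 × 2.626² = 2 × 6.89 = 13.8.
Round up to the next whole participant.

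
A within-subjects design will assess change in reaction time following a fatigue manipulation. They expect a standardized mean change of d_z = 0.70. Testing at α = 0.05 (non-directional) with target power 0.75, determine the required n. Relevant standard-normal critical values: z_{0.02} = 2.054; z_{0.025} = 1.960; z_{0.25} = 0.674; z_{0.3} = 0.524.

n = 15 pairs

For a paired (one-sample on differences) test: n = ((z_{α/2} + z_β) / d)².
z_{α/2} + z_β = 1.960 + 0.674 = 2.634.
n = (2.634 / 0.70)² = 3.763² = 14.16.
Round up.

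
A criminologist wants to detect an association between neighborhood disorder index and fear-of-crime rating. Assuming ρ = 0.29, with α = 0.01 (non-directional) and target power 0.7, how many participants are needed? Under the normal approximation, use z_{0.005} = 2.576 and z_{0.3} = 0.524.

Fisher's z: C = ½·ln((1+r)/(1−r)) = ½·ln(1.8169) = 0.2986.
n = ((z_{α/2} + z_β)/C)² + 3.
(2.576 + 0.524) / 0.2986 = 3.100 / 0.2986 = 10.382.
n = 10.382² + 3 = 107.78 + 3 = 110.8.
Round up.

n = 111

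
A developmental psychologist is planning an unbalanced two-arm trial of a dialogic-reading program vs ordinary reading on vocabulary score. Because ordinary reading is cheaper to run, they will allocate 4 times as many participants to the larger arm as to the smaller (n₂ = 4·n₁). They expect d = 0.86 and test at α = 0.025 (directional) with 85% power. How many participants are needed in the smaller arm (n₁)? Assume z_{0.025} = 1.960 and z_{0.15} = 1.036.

With allocation ratio k = n₂/n₁ = 4, Var(x̄₁−x̄₂) = σ²(1/n₁ + 1/(k·n₁)) = σ²·(k+1)/(k·n₁).
So n₁ = (1 + 1/k)·((z_{α} + z_β)/d)² = 1.250 × (2.996/0.86)².
n₁ = 1.250 × 12.14 = 15.2.
Round up: n₁ = 16, giving n₂ = 4 × 16 = 64.

n₁ = 16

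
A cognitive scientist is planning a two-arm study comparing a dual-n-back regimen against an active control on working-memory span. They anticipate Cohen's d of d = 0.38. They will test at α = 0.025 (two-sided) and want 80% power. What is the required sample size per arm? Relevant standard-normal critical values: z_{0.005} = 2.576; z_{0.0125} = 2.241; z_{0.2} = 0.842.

For two independent groups with equal n: n = 2·((z_{α/2} + z_β) / d)².
z_{α/2} + z_β = 2.241 + 0.842 = 3.083.
n = 2 × (3.083 / 0.38)² = 2 × 8.113² = 2 × 65.82 = 131.6.
Round up to the next whole participant.

n = 132 per group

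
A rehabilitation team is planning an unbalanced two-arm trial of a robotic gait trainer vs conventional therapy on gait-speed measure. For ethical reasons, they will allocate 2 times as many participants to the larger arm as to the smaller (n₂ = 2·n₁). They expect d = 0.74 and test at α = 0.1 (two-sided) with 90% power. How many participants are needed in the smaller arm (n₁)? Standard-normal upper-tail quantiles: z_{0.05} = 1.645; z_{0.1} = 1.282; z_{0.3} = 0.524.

n₁ = 24

With allocation ratio k = n₂/n₁ = 2, Var(x̄₁−x̄₂) = σ²(1/n₁ + 1/(k·n₁)) = σ²·(k+1)/(k·n₁).
So n₁ = (1 + 1/k)·((z_{α/2} + z_β)/d)² = 1.500 × (2.927/0.74)².
n₁ = 1.500 × 15.65 = 23.5.
Round up: n₁ = 24, giving n₂ = 2 × 24 = 48.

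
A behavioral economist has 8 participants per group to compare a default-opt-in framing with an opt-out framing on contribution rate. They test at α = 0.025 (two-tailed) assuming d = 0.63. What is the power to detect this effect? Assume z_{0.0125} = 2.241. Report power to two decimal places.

For two equal groups, power = Φ(d·√(n/2) − z_{α/2}).
d·√(n/2) = 0.63 × √(8/2) = 0.63 × 2.000 = 1.260.
z_β = 1.260 − 2.241 = -0.981.
Power = Φ(-0.981) = 0.163.

power ≈ 0.16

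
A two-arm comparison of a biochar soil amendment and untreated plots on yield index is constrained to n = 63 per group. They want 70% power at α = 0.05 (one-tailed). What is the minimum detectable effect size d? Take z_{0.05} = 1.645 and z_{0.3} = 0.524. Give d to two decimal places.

d_min ≈ 0.39

For two independent groups of n = 63 each: d_min = (z_{α} + z_β)·√(2/n).
z-sum = 1.645 + 0.524 = 2.169.
d_min = 2.169 × √(2/63) = 2.169 × 0.1782 = 0.386.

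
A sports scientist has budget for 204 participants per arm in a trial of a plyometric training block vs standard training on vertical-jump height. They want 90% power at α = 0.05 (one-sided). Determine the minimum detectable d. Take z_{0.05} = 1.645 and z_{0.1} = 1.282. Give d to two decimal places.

d_min ≈ 0.29

For two independent groups of n = 204 each: d_min = (z_{α} + z_β)·√(2/n).
z-sum = 1.645 + 1.282 = 2.927.
d_min = 2.927 × √(2/204) = 2.927 × 0.0990 = 0.290.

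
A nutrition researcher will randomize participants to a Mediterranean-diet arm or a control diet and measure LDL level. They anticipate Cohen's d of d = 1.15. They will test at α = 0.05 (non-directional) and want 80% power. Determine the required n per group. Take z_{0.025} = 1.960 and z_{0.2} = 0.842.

For two independent groups with equal n: n = 2·((z_{α/2} + z_β) / d)².
z_{α/2} + z_β = 1.960 + 0.842 = 2.802.
n = 2 × (2.802 / 1.15)² = 2 × 2.437² = 2 × 5.94 = 11.9.
Round up to the next whole participant.

n = 12 per group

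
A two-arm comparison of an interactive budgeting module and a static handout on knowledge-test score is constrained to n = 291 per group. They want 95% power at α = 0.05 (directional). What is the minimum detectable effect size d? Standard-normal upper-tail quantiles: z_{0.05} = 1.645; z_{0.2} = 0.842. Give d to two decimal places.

For two independent groups of n = 291 each: d_min = (z_{α} + z_β)·√(2/n).
z-sum = 1.645 + 1.645 = 3.290.
d_min = 3.290 × √(2/291) = 3.290 × 0.0829 = 0.273.

d_min ≈ 0.27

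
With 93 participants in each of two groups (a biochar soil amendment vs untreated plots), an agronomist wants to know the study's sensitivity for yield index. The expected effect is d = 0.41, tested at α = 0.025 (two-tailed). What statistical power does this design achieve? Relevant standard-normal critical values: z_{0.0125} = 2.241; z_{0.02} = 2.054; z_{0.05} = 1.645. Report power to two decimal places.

power ≈ 0.71

For two equal groups, power = Φ(d·√(n/2) − z_{α/2}).
d·√(n/2) = 0.41 × √(93/2) = 0.41 × 6.819 = 2.796.
z_β = 2.796 − 2.241 = 0.555.
Power = Φ(0.555) = 0.710.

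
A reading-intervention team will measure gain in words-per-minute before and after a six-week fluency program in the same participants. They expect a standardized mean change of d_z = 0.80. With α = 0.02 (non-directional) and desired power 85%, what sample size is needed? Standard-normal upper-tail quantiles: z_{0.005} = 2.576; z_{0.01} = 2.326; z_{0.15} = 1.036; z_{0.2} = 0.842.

For a paired (one-sample on differences) test: n = ((z_{α/2} + z_β) / d)².
z_{α/2} + z_β = 2.326 + 1.036 = 3.362.
n = (3.362 / 0.80)² = 4.202² = 17.66.
Round up.

n = 18 pairs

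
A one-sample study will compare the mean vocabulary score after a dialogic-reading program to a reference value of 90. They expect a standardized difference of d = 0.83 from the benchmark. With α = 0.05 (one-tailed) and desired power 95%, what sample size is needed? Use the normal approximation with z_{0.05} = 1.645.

For a one-sample test: n = ((z_{α} + z_β) / d)².
z_{α} + z_β = 1.645 + 1.645 = 3.290.
n = (3.290 / 0.83)² = 3.964² = 15.71.
Round up.

n = 16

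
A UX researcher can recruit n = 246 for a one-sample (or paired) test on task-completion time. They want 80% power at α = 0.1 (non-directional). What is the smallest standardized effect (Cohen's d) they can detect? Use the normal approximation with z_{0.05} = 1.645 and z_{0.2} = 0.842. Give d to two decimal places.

d_min ≈ 0.16

For a single sample (or paired design) of n = 246: d_min = (z_{α/2} + z_β)/√n.
z-sum = 1.645 + 0.842 = 2.487.
d_min = 2.487 / √246 = 2.487 / 15.684 = 0.159.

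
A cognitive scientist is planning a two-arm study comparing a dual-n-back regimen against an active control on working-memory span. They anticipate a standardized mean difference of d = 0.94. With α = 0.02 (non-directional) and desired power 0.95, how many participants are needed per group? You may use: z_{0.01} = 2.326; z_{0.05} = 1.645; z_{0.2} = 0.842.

n = 36 per group

For two independent groups with equal n: n = 2·((z_{α/2} + z_β) / d)².
z_{α/2} + z_β = 2.326 + 1.645 = 3.971.
n = 2 × (3.971 / 0.94)² = 2 × 4.224² = 2 × 17.85 = 35.7.
Round up to the next whole participant.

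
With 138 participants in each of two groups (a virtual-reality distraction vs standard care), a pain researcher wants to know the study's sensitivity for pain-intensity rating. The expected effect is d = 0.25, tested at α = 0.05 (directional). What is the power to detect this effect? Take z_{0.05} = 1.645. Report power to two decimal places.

power ≈ 0.67

For two equal groups, power = Φ(d·√(n/2) − z_{α}).
d·√(n/2) = 0.25 × √(138/2) = 0.25 × 8.307 = 2.077.
z_β = 2.077 − 1.645 = 0.432.
Power = Φ(0.432) = 0.667.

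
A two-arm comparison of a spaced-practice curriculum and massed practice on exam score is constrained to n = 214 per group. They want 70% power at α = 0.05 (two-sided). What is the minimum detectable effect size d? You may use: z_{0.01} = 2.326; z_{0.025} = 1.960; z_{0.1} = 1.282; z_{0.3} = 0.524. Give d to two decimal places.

d_min ≈ 0.24

For two independent groups of n = 214 each: d_min = (z_{α/2} + z_β)·√(2/n).
z-sum = 1.960 + 0.524 = 2.484.
d_min = 2.484 × √(2/214) = 2.484 × 0.0967 = 0.240.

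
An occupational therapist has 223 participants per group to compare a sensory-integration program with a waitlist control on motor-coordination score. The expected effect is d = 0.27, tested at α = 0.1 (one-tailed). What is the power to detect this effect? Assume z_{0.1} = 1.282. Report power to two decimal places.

For two equal groups, power = Φ(d·√(n/2) − z_{α}).
d·√(n/2) = 0.27 × √(223/2) = 0.27 × 10.559 = 2.851.
z_β = 2.851 − 1.282 = 1.569.
Power = Φ(1.569) = 0.942.

power ≈ 0.94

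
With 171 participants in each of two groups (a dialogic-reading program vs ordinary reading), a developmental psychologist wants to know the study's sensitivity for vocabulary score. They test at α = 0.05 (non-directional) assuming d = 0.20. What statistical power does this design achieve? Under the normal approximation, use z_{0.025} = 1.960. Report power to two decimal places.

power ≈ 0.46

For two equal groups, power = Φ(d·√(n/2) − z_{α/2}).
d·√(n/2) = 0.20 × √(171/2) = 0.20 × 9.247 = 1.849.
z_β = 1.849 − 1.960 = -0.111.
Power = Φ(-0.111) = 0.456.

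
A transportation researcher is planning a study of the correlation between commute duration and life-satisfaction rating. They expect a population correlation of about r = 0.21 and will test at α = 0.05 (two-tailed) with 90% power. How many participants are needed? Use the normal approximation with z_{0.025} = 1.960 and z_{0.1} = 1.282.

n = 235

Fisher's z: C = ½·ln((1+r)/(1−r)) = ½·ln(1.5316) = 0.2132.
n = ((z_{α/2} + z_β)/C)² + 3.
(1.960 + 1.282) / 0.2132 = 3.242 / 0.2132 = 15.206.
n = 15.206² + 3 = 231.23 + 3 = 234.2.
Round up.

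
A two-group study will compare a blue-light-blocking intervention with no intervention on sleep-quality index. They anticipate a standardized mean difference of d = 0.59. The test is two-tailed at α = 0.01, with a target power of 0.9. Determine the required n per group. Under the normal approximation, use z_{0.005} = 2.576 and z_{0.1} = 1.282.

For two independent groups with equal n: n = 2·((z_{α/2} + z_β) / d)².
z_{α/2} + z_β = 2.576 + 1.282 = 3.858.
n = 2 × (3.858 / 0.59)² = 2 × 6.539² = 2 × 42.76 = 85.5.
Round up to the next whole participant.

n = 86 per group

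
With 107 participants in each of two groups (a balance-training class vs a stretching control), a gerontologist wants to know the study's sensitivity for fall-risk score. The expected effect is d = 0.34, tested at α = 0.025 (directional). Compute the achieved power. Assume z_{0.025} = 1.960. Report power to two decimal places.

For two equal groups, power = Φ(d·√(n/2) − z_{α}).
d·√(n/2) = 0.34 × √(107/2) = 0.34 × 7.314 = 2.487.
z_β = 2.487 − 1.960 = 0.527.
Power = Φ(0.527) = 0.701.

power ≈ 0.70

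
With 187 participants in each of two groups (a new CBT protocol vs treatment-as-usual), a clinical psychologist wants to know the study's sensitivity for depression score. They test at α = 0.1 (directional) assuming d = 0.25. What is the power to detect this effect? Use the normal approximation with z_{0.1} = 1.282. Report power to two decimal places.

power ≈ 0.87

For two equal groups, power = Φ(d·√(n/2) − z_{α}).
d·√(n/2) = 0.25 × √(187/2) = 0.25 × 9.670 = 2.417.
z_β = 2.417 − 1.282 = 1.135.
Power = Φ(1.135) = 0.872.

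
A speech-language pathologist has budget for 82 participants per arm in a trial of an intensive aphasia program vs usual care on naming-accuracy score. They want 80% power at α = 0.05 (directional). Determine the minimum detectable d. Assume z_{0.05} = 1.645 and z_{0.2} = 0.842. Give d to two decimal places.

For two independent groups of n = 82 each: d_min = (z_{α} + z_β)·√(2/n).
z-sum = 1.645 + 0.842 = 2.487.
d_min = 2.487 × √(2/82) = 2.487 × 0.1562 = 0.388.

d_min ≈ 0.39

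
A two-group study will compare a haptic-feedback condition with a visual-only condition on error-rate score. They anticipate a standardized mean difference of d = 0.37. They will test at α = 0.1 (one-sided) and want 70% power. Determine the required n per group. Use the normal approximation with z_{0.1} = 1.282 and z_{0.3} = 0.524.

For two independent groups with equal n: n = 2·((z_{α} + z_β) / d)².
z_{α} + z_β = 1.282 + 0.524 = 1.806.
n = 2 × (1.806 / 0.37)² = 2 × 4.881² = 2 × 23.82 = 47.6.
Round up to the next whole participant.

n = 48 per group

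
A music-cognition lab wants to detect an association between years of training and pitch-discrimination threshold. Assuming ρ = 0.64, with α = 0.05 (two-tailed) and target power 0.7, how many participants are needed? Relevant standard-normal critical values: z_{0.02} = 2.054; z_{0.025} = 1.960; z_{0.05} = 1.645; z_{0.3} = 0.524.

n = 14

Fisher's z: C = ½·ln((1+r)/(1−r)) = ½·ln(4.5556) = 0.7582.
n = ((z_{α/2} + z_β)/C)² + 3.
(1.960 + 0.524) / 0.7582 = 2.484 / 0.7582 = 3.276.
n = 3.276² + 3 = 10.73 + 3 = 13.7.
Round up.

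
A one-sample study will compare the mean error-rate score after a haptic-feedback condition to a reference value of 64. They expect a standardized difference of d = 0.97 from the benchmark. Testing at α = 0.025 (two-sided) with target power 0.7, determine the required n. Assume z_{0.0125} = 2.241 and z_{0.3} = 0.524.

n = 9

For a one-sample test: n = ((z_{α/2} + z_β) / d)².
z_{α/2} + z_β = 2.241 + 0.524 = 2.765.
n = (2.765 / 0.97)² = 2.851² = 8.13.
Round up.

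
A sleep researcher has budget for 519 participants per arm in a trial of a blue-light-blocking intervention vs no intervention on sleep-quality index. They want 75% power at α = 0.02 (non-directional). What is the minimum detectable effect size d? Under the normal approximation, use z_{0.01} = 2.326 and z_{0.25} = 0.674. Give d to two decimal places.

For two independent groups of n = 519 each: d_min = (z_{α/2} + z_β)·√(2/n).
z-sum = 2.326 + 0.674 = 3.000.
d_min = 3.000 × √(2/519) = 3.000 × 0.0621 = 0.186.

d_min ≈ 0.19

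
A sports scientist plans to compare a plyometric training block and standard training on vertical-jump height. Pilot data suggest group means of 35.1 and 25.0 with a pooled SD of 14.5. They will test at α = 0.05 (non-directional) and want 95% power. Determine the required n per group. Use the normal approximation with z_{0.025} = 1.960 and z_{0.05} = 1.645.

Cohen's d = |M₁ − M₂| / SD_pooled = |35.1 − 25.0| / 14.5 = 10.1 / 14.5 = 0.697.
For two independent groups with equal n: n = 2·((z_{α/2} + z_β) / d)².
z_{α/2} + z_β = 1.960 + 1.645 = 3.605.
n = 2 × (3.605 / 0.697)² = 2 × 5.172² = 2 × 26.75 = 53.5.
Round up to the next whole participant.

n = 54 per group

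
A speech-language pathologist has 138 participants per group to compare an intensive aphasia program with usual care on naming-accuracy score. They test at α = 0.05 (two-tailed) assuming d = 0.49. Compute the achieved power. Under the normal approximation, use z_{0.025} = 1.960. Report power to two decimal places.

For two equal groups, power = Φ(d·√(n/2) − z_{α/2}).
d·√(n/2) = 0.49 × √(138/2) = 0.49 × 8.307 = 4.070.
z_β = 4.070 − 1.960 = 2.110.
Power = Φ(2.110) = 0.983.

power ≈ 0.98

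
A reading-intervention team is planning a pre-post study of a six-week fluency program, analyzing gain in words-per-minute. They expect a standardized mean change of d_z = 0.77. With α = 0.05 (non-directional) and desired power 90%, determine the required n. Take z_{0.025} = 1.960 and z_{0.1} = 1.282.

For a paired (one-sample on differences) test: n = ((z_{α/2} + z_β) / d)².
z_{α/2} + z_β = 1.960 + 1.282 = 3.242.
n = (3.242 / 0.77)² = 4.210² = 17.73.
Round up.

n = 18 pairs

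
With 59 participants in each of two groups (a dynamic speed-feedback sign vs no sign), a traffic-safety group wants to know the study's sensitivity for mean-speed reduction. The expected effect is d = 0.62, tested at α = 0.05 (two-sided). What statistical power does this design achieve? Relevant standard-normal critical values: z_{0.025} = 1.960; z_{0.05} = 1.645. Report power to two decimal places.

For two equal groups, power = Φ(d·√(n/2) − z_{α/2}).
d·√(n/2) = 0.62 × √(59/2) = 0.62 × 5.431 = 3.367.
z_β = 3.367 − 1.960 = 1.407.
Power = Φ(1.407) = 0.920.

power ≈ 0.92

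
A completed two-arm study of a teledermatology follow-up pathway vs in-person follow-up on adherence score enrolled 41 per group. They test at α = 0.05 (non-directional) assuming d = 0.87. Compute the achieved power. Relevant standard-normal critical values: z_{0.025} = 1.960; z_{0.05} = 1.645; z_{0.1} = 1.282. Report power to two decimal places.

power ≈ 0.98

For two equal groups, power = Φ(d·√(n/2) − z_{α/2}).
d·√(n/2) = 0.87 × √(41/2) = 0.87 × 4.528 = 3.939.
z_β = 3.939 − 1.960 = 1.979.
Power = Φ(1.979) = 0.976.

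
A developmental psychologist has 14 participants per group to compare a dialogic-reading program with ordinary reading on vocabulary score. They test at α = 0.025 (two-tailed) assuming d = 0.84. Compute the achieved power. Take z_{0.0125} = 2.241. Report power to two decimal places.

power ≈ 0.49

For two equal groups, power = Φ(d·√(n/2) − z_{α/2}).
d·√(n/2) = 0.84 × √(14/2) = 0.84 × 2.646 = 2.222.
z_β = 2.222 − 2.241 = -0.019.
Power = Φ(-0.019) = 0.493.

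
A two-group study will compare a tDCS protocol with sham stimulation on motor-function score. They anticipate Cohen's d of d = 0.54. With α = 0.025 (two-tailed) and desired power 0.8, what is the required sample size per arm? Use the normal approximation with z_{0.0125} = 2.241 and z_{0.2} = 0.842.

n = 66 per group

For two independent groups with equal n: n = 2·((z_{α/2} + z_β) / d)².
z_{α/2} + z_β = 2.241 + 0.842 = 3.083.
n = 2 × (3.083 / 0.54)² = 2 × 5.709² = 2 × 32.60 = 65.2.
Round up to the next whole participant.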